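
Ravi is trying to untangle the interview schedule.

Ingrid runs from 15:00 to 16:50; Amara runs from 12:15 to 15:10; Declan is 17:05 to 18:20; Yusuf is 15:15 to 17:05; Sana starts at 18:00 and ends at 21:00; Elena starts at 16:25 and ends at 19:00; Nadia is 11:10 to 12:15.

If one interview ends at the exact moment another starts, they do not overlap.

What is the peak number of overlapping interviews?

3

Sort all start/end points and keep a running count:
11:10 start Nadia → 1
12:15 end Nadia → 0
12:15 start Amara → 1
15:00 start Ingrid → 2
15:10 end Amara → 1
15:15 start Yusuf → 2
16:25 start Elena → 3
16:50 end Ingrid → 2
17:05 end Yusuf → 1
17:05 start Declan → 2
18:00 start Sana → 3
18:20 end Declan → 2
19:00 end Elena → 1
21:00 end Sana → 0
Peak is 3, at 16:25 (Elena, Ingrid, Yusuf).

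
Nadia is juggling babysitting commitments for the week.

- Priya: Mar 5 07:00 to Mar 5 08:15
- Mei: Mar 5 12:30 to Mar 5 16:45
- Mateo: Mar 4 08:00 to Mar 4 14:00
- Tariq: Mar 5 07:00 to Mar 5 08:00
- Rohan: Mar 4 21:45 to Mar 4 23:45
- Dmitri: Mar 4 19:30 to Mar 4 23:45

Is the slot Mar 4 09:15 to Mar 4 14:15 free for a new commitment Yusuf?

Mateo: starts Mar 4 08:00 before Yusuf ends Mar 4 14:15, and ends Mar 4 14:00 after Yusuf starts Mar 4 09:15 → overlap.
Dmitri: starts Mar 4 19:30 at or after Yusuf ends Mar 4 14:15 → clear.
Rohan: starts Mar 4 21:45 at or after Yusuf ends Mar 4 14:15 → clear.
Priya: starts Mar 5 07:00 at or after Yusuf ends Mar 4 14:15 → clear.
Tariq: starts Mar 5 07:00 at or after Yusuf ends Mar 4 14:15 → clear.
Mei: starts Mar 5 12:30 at or after Yusuf ends Mar 4 14:15 → clear.
Yusuf overlaps Mateo.

No — it overlaps Mateo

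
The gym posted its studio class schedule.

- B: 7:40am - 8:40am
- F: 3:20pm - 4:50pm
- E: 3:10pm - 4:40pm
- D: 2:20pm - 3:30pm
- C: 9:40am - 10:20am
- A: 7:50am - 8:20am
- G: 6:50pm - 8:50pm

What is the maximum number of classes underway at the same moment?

Sweep the timeline, counting +1 at each start and −1 at each end (ends before starts at a tie):
7:40am start B → 1
7:50am start A → 2
8:20am end A → 1
8:40am end B → 0
9:40am start C → 1
10:20am end C → 0
2:20pm start D → 1
3:10pm start E → 2
3:20pm start F → 3
3:30pm end D → 2
4:40pm end E → 1
4:50pm end F → 0
6:50pm start G → 1
8:50pm end G → 0
Peak is 3, at 3:20pm (D, E, F).

3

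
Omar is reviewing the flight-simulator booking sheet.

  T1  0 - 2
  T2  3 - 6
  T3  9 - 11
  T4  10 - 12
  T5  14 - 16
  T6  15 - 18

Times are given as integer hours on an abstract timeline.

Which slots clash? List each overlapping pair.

T3 & T4, T5 & T6

Sorted by start: T1, T2, T3, T4, T5, T6.
T2 starts after T1 ends, so T1 has no further overlaps.
T3 starts after T2 ends, so T2 has no further overlaps.
T4 starts before T3 ends → T3 and T4 overlap.
T5 starts after T3 ends, so T3 has no further overlaps.
T5 starts after T4 ends, so T4 has no further overlaps.
T6 starts before T5 ends → T5 and T6 overlap.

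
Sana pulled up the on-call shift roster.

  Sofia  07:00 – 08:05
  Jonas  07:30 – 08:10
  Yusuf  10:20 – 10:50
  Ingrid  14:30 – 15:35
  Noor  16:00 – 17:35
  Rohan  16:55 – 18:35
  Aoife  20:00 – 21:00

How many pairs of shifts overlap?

Sorted by start: Sofia, Jonas, Yusuf, Ingrid, Noor, Rohan, Aoife.
Jonas starts before Sofia ends → Sofia and Jonas overlap.
Yusuf starts after Sofia ends, so Sofia has no further overlaps.
Yusuf starts after Jonas ends, so Jonas has no further overlaps.
Ingrid starts after Yusuf ends, so Yusuf has no further overlaps.
Noor starts after Ingrid ends, so Ingrid has no further overlaps.
Rohan starts before Noor ends → Noor and Rohan overlap.
Aoife starts after Noor ends.
Aoife starts after Rohan ends.
Overlapping pairs: Jonas & Sofia, Noor & Rohan — 2 in total.

2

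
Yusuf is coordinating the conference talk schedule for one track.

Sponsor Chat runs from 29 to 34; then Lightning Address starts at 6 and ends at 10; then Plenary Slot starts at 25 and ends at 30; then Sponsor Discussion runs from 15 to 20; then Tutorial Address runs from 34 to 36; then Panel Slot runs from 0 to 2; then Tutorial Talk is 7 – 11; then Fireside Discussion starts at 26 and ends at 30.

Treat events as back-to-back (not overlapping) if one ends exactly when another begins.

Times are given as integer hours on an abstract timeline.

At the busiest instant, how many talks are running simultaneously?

Sweep the timeline, counting +1 at each start and −1 at each end (ends before starts at a tie):
0 start Panel Slot → 1
2 end Panel Slot → 0
6 start Lightning Address → 1
7 start Tutorial Talk → 2
10 end Lightning Address → 1
11 end Tutorial Talk → 0
15 start Sponsor Discussion → 1
20 end Sponsor Discussion → 0
25 start Plenary Slot → 1
26 start Fireside Discussion → 2
29 start Sponsor Chat → 3
30 end Fireside Discussion → 2
30 end Plenary Slot → 1
34 end Sponsor Chat → 0
34 start Tutorial Address → 1
36 end Tutorial Address → 0
Peak is 3, at 29 (Fireside Discussion, Plenary Slot, Sponsor Chat).

3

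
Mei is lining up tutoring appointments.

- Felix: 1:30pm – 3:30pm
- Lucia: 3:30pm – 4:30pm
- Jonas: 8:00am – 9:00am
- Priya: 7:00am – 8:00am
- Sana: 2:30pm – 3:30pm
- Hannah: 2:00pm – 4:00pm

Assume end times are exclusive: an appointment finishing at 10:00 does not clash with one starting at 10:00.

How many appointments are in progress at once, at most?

3

Walk through starts and ends in time order (an end at T is processed before a start at T):
7:00am start Priya → 1
8:00am end Priya → 0
8:00am start Jonas → 1
9:00am end Jonas → 0
1:30pm start Felix → 1
2:00pm start Hannah → 2
2:30pm start Sana → 3
3:30pm end Felix → 2
3:30pm end Sana → 1
3:30pm start Lucia → 2
4:00pm end Hannah → 1
4:30pm end Lucia → 0
Peak is 3, at 2:30pm (Felix, Hannah, Sana).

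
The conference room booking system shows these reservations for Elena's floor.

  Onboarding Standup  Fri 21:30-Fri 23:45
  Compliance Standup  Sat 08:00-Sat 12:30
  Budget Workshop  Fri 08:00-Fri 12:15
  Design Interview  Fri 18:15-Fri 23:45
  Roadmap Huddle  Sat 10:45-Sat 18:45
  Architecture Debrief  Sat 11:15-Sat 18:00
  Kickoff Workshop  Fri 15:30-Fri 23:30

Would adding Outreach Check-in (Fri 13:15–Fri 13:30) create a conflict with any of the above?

No — it doesn't clash with anything

Budget Workshop: ends Fri 12:15 at or before Outreach Check-in starts Fri 13:15 → clear.
Kickoff Workshop: starts Fri 15:30 at or after Outreach Check-in ends Fri 13:30 → clear.
Design Interview: starts Fri 18:15 at or after Outreach Check-in ends Fri 13:30 → clear.
Onboarding Standup: starts Fri 21:30 at or after Outreach Check-in ends Fri 13:30 → clear.
Compliance Standup: starts Sat 08:00 at or after Outreach Check-in ends Fri 13:30 → clear.
Roadmap Huddle: starts Sat 10:45 at or after Outreach Check-in ends Fri 13:30 → clear.
Architecture Debrief: starts Sat 11:15 at or after Outreach Check-in ends Fri 13:30 → clear.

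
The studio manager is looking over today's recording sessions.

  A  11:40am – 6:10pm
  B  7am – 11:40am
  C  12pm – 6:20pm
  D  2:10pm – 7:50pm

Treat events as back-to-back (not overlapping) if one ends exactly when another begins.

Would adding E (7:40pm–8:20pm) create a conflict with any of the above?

Yes — it overlaps D

B: ends 11:40am at or before E starts 7:40pm → clear.
A: ends 6:10pm at or before E starts 7:40pm → clear.
C: ends 6:20pm at or before E starts 7:40pm → clear.
D: starts 2:10pm before E ends 8:20pm, and ends 7:50pm after E starts 7:40pm → overlap.
E overlaps D.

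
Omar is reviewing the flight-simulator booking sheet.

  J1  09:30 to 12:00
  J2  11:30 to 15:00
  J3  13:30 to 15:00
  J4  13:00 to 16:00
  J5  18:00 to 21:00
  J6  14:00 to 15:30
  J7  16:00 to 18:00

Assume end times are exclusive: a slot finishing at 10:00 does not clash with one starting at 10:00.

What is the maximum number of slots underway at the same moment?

Sweep the timeline, counting +1 at each start and −1 at each end (ends before starts at a tie):
09:30 start J1 → 1
11:30 start J2 → 2
12:00 end J1 → 1
13:00 start J4 → 2
13:30 start J3 → 3
14:00 start J6 → 4
15:00 end J2 → 3
15:00 end J3 → 2
15:30 end J6 → 1
16:00 end J4 → 0
16:00 start J7 → 1
18:00 end J7 → 0
18:00 start J5 → 1
21:00 end J5 → 0
Peak is 4, at 14:00 (J2, J3, J4, J6).

4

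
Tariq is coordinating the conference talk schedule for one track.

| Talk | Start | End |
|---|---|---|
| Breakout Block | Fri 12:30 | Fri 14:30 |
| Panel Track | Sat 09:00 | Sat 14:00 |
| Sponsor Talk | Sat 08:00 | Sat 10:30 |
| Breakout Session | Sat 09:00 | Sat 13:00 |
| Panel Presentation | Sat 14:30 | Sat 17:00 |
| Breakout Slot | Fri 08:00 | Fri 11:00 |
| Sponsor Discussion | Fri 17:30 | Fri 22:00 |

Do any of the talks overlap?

Sorted by start: Breakout Slot, Breakout Block, Sponsor Discussion, Sponsor Talk, Breakout Session, Panel Track, Panel Presentation.
Breakout Block starts after Breakout Slot ends — done with Breakout Slot.
Sponsor Discussion starts after Breakout Block ends — done with Breakout Block.
Sponsor Talk starts after Sponsor Discussion ends — done with Sponsor Discussion.
Breakout Session starts before Sponsor Talk ends → Sponsor Talk and Breakout Session overlap.
That's a conflict, so the schedule is not conflict-free.

Yes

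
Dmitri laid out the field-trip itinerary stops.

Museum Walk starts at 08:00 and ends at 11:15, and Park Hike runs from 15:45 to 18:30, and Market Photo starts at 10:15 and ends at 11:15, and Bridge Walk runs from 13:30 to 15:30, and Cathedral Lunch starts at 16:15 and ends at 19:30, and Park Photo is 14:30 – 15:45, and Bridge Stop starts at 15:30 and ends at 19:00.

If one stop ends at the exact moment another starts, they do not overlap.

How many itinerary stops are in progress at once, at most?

3

Walk through starts and ends in time order (an end at T is processed before a start at T):
08:00 start Museum Walk → 1
10:15 start Market Photo → 2
11:15 end Market Photo → 1
11:15 end Museum Walk → 0
13:30 start Bridge Walk → 1
14:30 start Park Photo → 2
15:30 end Bridge Walk → 1
15:30 start Bridge Stop → 2
15:45 end Park Photo → 1
15:45 start Park Hike → 2
16:15 start Cathedral Lunch → 3
18:30 end Park Hike → 2
19:00 end Bridge Stop → 1
19:30 end Cathedral Lunch → 0
Peak is 3, at 16:15 (Bridge Stop, Cathedral Lunch, Park Hike).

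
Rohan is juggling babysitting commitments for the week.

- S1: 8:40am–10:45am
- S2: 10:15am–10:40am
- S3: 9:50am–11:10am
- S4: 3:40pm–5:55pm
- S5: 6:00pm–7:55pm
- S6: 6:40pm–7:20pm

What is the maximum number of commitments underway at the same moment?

Sweep the timeline, counting +1 at each start and −1 at each end (ends before starts at a tie):
8:40am start S1 → 1
9:50am start S3 → 2
10:15am start S2 → 3
10:40am end S2 → 2
10:45am end S1 → 1
11:10am end S3 → 0
3:40pm start S4 → 1
5:55pm end S4 → 0
6:00pm start S5 → 1
6:40pm start S6 → 2
7:20pm end S6 → 1
7:55pm end S5 → 0
Peak is 3, at 10:15am (S1, S2, S3).

3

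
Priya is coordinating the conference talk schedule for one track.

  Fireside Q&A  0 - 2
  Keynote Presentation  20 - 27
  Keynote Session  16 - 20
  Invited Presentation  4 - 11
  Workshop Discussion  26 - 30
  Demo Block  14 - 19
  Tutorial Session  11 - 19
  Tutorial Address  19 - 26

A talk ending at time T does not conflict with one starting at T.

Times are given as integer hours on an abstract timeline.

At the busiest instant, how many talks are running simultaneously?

3

Sort all start/end points and keep a running count:
0 start Fireside Q&A → 1
2 end Fireside Q&A → 0
4 start Invited Presentation → 1
11 end Invited Presentation → 0
11 start Tutorial Session → 1
14 start Demo Block → 2
16 start Keynote Session → 3
19 end Demo Block → 2
19 end Tutorial Session → 1
19 start Tutorial Address → 2
20 end Keynote Session → 1
20 start Keynote Presentation → 2
26 end Tutorial Address → 1
26 start Workshop Discussion → 2
27 end Keynote Presentation → 1
30 end Workshop Discussion → 0
Peak is 3, at 16 (Demo Block, Keynote Session, Tutorial Session).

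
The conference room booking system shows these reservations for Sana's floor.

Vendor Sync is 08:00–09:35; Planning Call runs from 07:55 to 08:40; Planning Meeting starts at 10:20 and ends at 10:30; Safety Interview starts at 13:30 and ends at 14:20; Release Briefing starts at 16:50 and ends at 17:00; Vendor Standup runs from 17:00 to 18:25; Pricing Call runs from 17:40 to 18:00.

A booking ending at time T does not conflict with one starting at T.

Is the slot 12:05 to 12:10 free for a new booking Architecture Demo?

Planning Call: ends 08:40 at or before Architecture Demo starts 12:05 → clear.
Vendor Sync: ends 09:35 at or before Architecture Demo starts 12:05 → clear.
Planning Meeting: ends 10:30 at or before Architecture Demo starts 12:05 → clear.
Safety Interview: starts 13:30 at or after Architecture Demo ends 12:10 → clear.
Release Briefing: starts 16:50 at or after Architecture Demo ends 12:10 → clear.
Vendor Standup: starts 17:00 at or after Architecture Demo ends 12:10 → clear.
Pricing Call: starts 17:40 at or after Architecture Demo ends 12:10 → clear.

Yes — the slot is free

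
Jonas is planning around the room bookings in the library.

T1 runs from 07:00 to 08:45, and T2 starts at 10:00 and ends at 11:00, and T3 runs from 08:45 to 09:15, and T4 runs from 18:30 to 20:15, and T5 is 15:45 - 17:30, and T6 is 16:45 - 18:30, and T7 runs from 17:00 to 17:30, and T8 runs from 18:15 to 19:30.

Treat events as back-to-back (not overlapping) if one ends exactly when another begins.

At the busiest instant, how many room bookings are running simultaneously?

3

Walk through starts and ends in time order (an end at T is processed before a start at T):
07:00 start T1 → 1
08:45 end T1 → 0
08:45 start T3 → 1
09:15 end T3 → 0
10:00 start T2 → 1
11:00 end T2 → 0
15:45 start T5 → 1
16:45 start T6 → 2
17:00 start T7 → 3
17:30 end T5 → 2
17:30 end T7 → 1
18:15 start T8 → 2
18:30 end T6 → 1
18:30 start T4 → 2
19:30 end T8 → 1
20:15 end T4 → 0
Peak is 3, at 17:00 (T5, T6, T7).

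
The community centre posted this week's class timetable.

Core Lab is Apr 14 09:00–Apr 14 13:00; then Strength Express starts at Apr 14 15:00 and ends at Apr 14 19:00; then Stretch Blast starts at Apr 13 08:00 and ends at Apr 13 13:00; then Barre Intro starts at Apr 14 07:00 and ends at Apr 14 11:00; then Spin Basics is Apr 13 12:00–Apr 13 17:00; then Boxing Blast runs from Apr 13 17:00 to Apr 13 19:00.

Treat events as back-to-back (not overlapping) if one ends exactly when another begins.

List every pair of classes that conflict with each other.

Check each pair: they overlap iff neither finishes before the other starts.
Sorted by start: Stretch Blast, Spin Basics, Boxing Blast, Barre Intro, Core Lab, Strength Express.
Spin Basics starts before Stretch Blast ends → Stretch Blast and Spin Basics overlap.
Boxing Blast starts after Stretch Blast ends; Stretch Blast is clear from here.
Boxing Blast starts exactly when Spin Basics ends (back-to-back, no overlap); Spin Basics is clear from here.
Barre Intro starts after Boxing Blast ends; Boxing Blast is clear from here.
Core Lab starts before Barre Intro ends → Barre Intro and Core Lab overlap.
Strength Express starts after Barre Intro ends.
Strength Express starts after Core Lab ends.

Barre Intro & Core Lab, Spin Basics & Stretch Blast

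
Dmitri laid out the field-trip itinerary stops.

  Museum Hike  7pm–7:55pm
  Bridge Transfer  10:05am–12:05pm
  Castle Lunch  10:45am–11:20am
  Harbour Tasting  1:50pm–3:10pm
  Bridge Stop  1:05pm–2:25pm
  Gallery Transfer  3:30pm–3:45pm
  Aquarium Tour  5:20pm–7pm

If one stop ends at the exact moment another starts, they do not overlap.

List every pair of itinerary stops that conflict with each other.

Bridge Stop & Harbour Tasting, Bridge Transfer & Castle Lunch

Two intervals overlap when each starts before the other ends.
Sorted by start: Bridge Transfer, Castle Lunch, Bridge Stop, Harbour Tasting, Gallery Transfer, Aquarium Tour, Museum Hike.
Castle Lunch starts before Bridge Transfer ends → Bridge Transfer and Castle Lunch overlap.
Bridge Stop starts after Bridge Transfer ends, so Bridge Transfer has no further overlaps.
Bridge Stop starts after Castle Lunch ends, so Castle Lunch has no further overlaps.
Harbour Tasting starts before Bridge Stop ends → Bridge Stop and Harbour Tasting overlap.
Gallery Transfer starts after Bridge Stop ends, so Bridge Stop has no further overlaps.
Gallery Transfer starts after Harbour Tasting ends, so Harbour Tasting has no further overlaps.
Aquarium Tour starts after Gallery Transfer ends, so Gallery Transfer has no further overlaps.
Museum Hike starts exactly when Aquarium Tour ends (back-to-back, no overlap).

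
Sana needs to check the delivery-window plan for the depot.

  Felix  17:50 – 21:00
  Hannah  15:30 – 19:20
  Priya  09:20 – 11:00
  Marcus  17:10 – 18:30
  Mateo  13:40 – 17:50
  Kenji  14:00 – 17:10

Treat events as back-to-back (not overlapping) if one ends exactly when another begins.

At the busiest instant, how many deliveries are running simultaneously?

Walk through starts and ends in time order (an end at T is processed before a start at T):
09:20 start Priya → 1
11:00 end Priya → 0
13:40 start Mateo → 1
14:00 start Kenji → 2
15:30 start Hannah → 3
17:10 end Kenji → 2
17:10 start Marcus → 3
17:50 end Mateo → 2
17:50 start Felix → 3
18:30 end Marcus → 2
19:20 end Hannah → 1
21:00 end Felix → 0
Peak is 3, at 15:30 (Hannah, Kenji, Mateo).

3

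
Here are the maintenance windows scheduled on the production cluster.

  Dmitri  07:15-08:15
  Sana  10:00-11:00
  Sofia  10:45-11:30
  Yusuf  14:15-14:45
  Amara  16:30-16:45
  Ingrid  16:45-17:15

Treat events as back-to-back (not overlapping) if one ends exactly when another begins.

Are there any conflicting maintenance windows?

Yes

Sorted by start: Dmitri, Sana, Sofia, Yusuf, Amara, Ingrid.
Sana starts after Dmitri ends; Dmitri is clear from here.
Sofia starts before Sana ends → Sana and Sofia overlap.
That's a conflict, so the schedule is not conflict-free.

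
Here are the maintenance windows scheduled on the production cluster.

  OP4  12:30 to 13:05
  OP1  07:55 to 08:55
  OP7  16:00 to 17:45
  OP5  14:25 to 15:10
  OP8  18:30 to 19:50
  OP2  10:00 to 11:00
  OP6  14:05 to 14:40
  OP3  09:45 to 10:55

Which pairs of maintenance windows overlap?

Sorted by start: OP1, OP3, OP2, OP4, OP6, OP5, OP7, OP8.
OP3 starts after OP1 ends, so nothing later overlaps OP1 either.
OP2 starts before OP3 ends → OP3 and OP2 overlap.
OP4 starts after OP3 ends, so nothing later overlaps OP3 either.
OP4 starts after OP2 ends, so nothing later overlaps OP2 either.
OP6 starts after OP4 ends, so nothing later overlaps OP4 either.
OP5 starts before OP6 ends → OP6 and OP5 overlap.
OP7 starts after OP6 ends, so nothing later overlaps OP6 either.
OP7 starts after OP5 ends, so nothing later overlaps OP5 either.
OP8 starts after OP7 ends.

OP2 & OP3, OP5 & OP6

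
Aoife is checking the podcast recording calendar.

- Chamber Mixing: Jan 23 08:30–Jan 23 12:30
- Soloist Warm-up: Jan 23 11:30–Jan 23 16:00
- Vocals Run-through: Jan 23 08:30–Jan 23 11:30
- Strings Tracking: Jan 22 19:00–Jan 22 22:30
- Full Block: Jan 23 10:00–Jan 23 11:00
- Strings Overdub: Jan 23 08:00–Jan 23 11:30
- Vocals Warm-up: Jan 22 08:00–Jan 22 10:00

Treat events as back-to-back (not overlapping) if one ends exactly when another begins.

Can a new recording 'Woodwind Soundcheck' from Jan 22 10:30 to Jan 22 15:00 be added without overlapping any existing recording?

Yes — the slot is free

Vocals Warm-up: ends Jan 22 10:00 at or before Woodwind Soundcheck starts Jan 22 10:30 → clear.
Strings Tracking: starts Jan 22 19:00 at or after Woodwind Soundcheck ends Jan 22 15:00 → clear.
Strings Overdub: starts Jan 23 08:00 at or after Woodwind Soundcheck ends Jan 22 15:00 → clear.
Chamber Mixing: starts Jan 23 08:30 at or after Woodwind Soundcheck ends Jan 22 15:00 → clear.
Vocals Run-through: starts Jan 23 08:30 at or after Woodwind Soundcheck ends Jan 22 15:00 → clear.
Full Block: starts Jan 23 10:00 at or after Woodwind Soundcheck ends Jan 22 15:00 → clear.
Soloist Warm-up: starts Jan 23 11:30 at or after Woodwind Soundcheck ends Jan 22 15:00 → clear.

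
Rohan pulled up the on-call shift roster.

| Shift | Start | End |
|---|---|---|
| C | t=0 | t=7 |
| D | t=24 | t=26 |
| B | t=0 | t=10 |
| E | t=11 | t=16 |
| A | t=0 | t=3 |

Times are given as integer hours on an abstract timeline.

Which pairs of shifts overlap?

Check each pair: they overlap iff neither finishes before the other starts.
Sorted by start: A, B, C, E, D.
B starts before A ends → A and B overlap.
C starts before A ends → A and C overlap.
E starts after A ends, so nothing later overlaps A either.
C starts before B ends → B and C overlap.
E starts after B ends, so nothing later overlaps B either.
E starts after C ends, so nothing later overlaps C either.
D starts after E ends.

A & B, A & C, B & C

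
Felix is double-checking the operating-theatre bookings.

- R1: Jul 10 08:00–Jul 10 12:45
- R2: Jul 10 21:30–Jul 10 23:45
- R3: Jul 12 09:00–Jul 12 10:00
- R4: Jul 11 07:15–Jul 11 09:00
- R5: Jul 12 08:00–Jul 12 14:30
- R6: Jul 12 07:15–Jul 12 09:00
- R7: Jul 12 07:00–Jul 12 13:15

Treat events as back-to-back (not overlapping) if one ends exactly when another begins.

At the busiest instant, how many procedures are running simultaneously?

Walk through starts and ends in time order (an end at T is processed before a start at T):
Jul 10 08:00 start R1 → 1
Jul 10 12:45 end R1 → 0
Jul 10 21:30 start R2 → 1
Jul 10 23:45 end R2 → 0
Jul 11 07:15 start R4 → 1
Jul 11 09:00 end R4 → 0
Jul 12 07:00 start R7 → 1
Jul 12 07:15 start R6 → 2
Jul 12 08:00 start R5 → 3
Jul 12 09:00 end R6 → 2
Jul 12 09:00 start R3 → 3
Jul 12 10:00 end R3 → 2
Jul 12 13:15 end R7 → 1
Jul 12 14:30 end R5 → 0
Peak is 3, at Jul 12 08:00 (R5, R6, R7).

3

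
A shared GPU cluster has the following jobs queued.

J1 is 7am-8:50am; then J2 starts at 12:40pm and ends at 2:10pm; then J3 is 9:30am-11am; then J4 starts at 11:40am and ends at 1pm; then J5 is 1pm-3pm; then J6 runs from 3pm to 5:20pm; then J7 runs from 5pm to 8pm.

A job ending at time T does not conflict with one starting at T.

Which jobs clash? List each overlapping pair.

Sorted by start: J1, J3, J4, J2, J5, J6, J7.
J3 starts after J1 ends, so J1 has no further overlaps.
J4 starts after J3 ends, so J3 has no further overlaps.
J2 starts before J4 ends → J4 and J2 overlap.
J5 starts exactly when J4 ends (back-to-back, no overlap), so J4 has no further overlaps.
J5 starts before J2 ends → J2 and J5 overlap.
J6 starts after J2 ends, so J2 has no further overlaps.
J6 starts exactly when J5 ends (back-to-back, no overlap), so J5 has no further overlaps.
J7 starts before J6 ends → J6 and J7 overlap.

J2 & J4, J2 & J5, J6 & J7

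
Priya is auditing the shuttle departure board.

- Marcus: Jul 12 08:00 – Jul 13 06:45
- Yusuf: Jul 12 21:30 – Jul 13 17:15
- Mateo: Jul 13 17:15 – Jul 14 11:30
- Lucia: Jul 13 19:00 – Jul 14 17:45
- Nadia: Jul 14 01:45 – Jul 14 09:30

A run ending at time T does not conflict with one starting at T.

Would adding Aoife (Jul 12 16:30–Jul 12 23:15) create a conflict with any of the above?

Yes — it overlaps Marcus, Yusuf

Marcus: starts Jul 12 08:00 before Aoife ends Jul 12 23:15, and ends Jul 13 06:45 after Aoife starts Jul 12 16:30 → overlap.
Yusuf: starts Jul 12 21:30 before Aoife ends Jul 12 23:15, and ends Jul 13 17:15 after Aoife starts Jul 12 16:30 → overlap.
Mateo: starts Jul 13 17:15 at or after Aoife ends Jul 12 23:15 → clear.
Lucia: starts Jul 13 19:00 at or after Aoife ends Jul 12 23:15 → clear.
Nadia: starts Jul 14 01:45 at or after Aoife ends Jul 12 23:15 → clear.
Aoife overlaps Marcus, Yusuf.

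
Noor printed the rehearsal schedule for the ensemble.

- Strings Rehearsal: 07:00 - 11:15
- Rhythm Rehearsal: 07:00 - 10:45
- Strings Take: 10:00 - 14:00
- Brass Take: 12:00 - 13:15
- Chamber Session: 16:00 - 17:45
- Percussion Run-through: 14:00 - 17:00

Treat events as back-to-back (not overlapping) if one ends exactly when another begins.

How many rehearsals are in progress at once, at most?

3

Walk through starts and ends in time order (an end at T is processed before a start at T):
07:00 start Rhythm Rehearsal → 1
07:00 start Strings Rehearsal → 2
10:00 start Strings Take → 3
10:45 end Rhythm Rehearsal → 2
11:15 end Strings Rehearsal → 1
12:00 start Brass Take → 2
13:15 end Brass Take → 1
14:00 end Strings Take → 0
14:00 start Percussion Run-through → 1
16:00 start Chamber Session → 2
17:00 end Percussion Run-through → 1
17:45 end Chamber Session → 0
Peak is 3, at 10:00 (Rhythm Rehearsal, Strings Rehearsal, Strings Take).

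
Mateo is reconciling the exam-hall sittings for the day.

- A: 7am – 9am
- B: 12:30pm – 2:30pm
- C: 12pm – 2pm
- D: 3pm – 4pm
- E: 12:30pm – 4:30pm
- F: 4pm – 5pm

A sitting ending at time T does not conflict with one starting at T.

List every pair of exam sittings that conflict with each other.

Check each pair: they overlap iff neither finishes before the other starts.
Sorted by start: A, C, B, E, D, F.
C starts after A ends, so nothing later overlaps A either.
B starts before C ends → C and B overlap.
E starts before C ends → C and E overlap.
D starts after C ends, so nothing later overlaps C either.
E starts before B ends → B and E overlap.
D starts after B ends, so nothing later overlaps B either.
D starts before E ends → E and D overlap.
F starts before E ends → E and F overlap.
F starts exactly when D ends (back-to-back, no overlap).

B & C, B & E, C & E, D & E, E & F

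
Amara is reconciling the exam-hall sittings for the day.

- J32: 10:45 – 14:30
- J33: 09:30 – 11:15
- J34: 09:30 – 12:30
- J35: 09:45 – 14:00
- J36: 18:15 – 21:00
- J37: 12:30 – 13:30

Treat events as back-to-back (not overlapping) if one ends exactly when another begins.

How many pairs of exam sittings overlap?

Sorted by start: J33, J34, J35, J32, J37, J36.
J34 starts before J33 ends → J33 and J34 overlap.
J35 starts before J33 ends → J33 and J35 overlap.
J32 starts before J33 ends → J33 and J32 overlap.
J37 starts after J33 ends; J33 is clear from here.
J35 starts before J34 ends → J34 and J35 overlap.
J32 starts before J34 ends → J34 and J32 overlap.
J37 starts exactly when J34 ends (back-to-back, no overlap); J34 is clear from here.
J32 starts before J35 ends → J35 and J32 overlap.
J37 starts before J35 ends → J35 and J37 overlap.
J36 starts after J35 ends.
J37 starts before J32 ends → J32 and J37 overlap.
J36 starts after J32 ends.
J36 starts after J37 ends.
Overlapping pairs: J32 & J33, J32 & J34, J32 & J35, J32 & J37, J33 & J34, J33 & J35, J34 & J35, J35 & J37 — 8 in total.

8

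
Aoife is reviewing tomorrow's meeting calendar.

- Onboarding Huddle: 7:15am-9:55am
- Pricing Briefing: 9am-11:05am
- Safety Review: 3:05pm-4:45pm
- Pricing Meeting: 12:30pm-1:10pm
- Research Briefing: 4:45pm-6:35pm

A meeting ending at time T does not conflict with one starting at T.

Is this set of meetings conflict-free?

No

Check each pair: they overlap iff neither finishes before the other starts.
Sorted by start: Onboarding Huddle, Pricing Briefing, Pricing Meeting, Safety Review, Research Briefing.
Pricing Briefing starts before Onboarding Huddle ends → Onboarding Huddle and Pricing Briefing overlap.
That's a conflict, so the schedule is not conflict-free.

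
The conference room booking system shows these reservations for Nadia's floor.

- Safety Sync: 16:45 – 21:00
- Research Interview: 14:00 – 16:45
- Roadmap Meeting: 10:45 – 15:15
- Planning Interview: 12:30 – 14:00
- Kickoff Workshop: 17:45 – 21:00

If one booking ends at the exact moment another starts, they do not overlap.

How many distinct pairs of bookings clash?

3

Sorted by start: Roadmap Meeting, Planning Interview, Research Interview, Safety Sync, Kickoff Workshop.
Planning Interview starts before Roadmap Meeting ends → Roadmap Meeting and Planning Interview overlap.
Research Interview starts before Roadmap Meeting ends → Roadmap Meeting and Research Interview overlap.
Safety Sync starts after Roadmap Meeting ends, so Roadmap Meeting has no further overlaps.
Research Interview starts exactly when Planning Interview ends (back-to-back, no overlap), so Planning Interview has no further overlaps.
Safety Sync starts exactly when Research Interview ends (back-to-back, no overlap), so Research Interview has no further overlaps.
Kickoff Workshop starts before Safety Sync ends → Safety Sync and Kickoff Workshop overlap.
Overlapping pairs: Kickoff Workshop & Safety Sync, Planning Interview & Roadmap Meeting, Research Interview & Roadmap Meeting — 3 in total.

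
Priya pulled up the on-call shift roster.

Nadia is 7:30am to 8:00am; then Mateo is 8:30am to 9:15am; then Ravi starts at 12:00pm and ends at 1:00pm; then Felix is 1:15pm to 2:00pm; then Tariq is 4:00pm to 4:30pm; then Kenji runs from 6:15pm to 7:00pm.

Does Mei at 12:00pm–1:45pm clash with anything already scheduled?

Yes — it overlaps Felix, Ravi

Nadia: ends 8:00am at or before Mei starts 12:00pm → clear.
Mateo: ends 9:15am at or before Mei starts 12:00pm → clear.
Ravi: starts 12:00pm before Mei ends 1:45pm, and ends 1:00pm after Mei starts 12:00pm → overlap.
Felix: starts 1:15pm before Mei ends 1:45pm, and ends 2:00pm after Mei starts 12:00pm → overlap.
Tariq: starts 4:00pm at or after Mei ends 1:45pm → clear.
Kenji: starts 6:15pm at or after Mei ends 1:45pm → clear.
Mei overlaps Ravi, Felix.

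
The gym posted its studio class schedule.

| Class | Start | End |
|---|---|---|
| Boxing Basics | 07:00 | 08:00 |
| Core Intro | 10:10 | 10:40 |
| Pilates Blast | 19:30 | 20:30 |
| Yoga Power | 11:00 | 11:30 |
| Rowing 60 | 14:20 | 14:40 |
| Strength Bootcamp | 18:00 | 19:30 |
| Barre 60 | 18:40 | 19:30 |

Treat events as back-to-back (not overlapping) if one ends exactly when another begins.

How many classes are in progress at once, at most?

2

Sweep the timeline, counting +1 at each start and −1 at each end (ends before starts at a tie):
07:00 start Boxing Basics → 1
08:00 end Boxing Basics → 0
10:10 start Core Intro → 1
10:40 end Core Intro → 0
11:00 start Yoga Power → 1
11:30 end Yoga Power → 0
14:20 start Rowing 60 → 1
14:40 end Rowing 60 → 0
18:00 start Strength Bootcamp → 1
18:40 start Barre 60 → 2
19:30 end Barre 60 → 1
19:30 end Strength Bootcamp → 0
19:30 start Pilates Blast → 1
20:30 end Pilates Blast → 0
Peak is 2, at 18:40 (Barre 60, Strength Bootcamp).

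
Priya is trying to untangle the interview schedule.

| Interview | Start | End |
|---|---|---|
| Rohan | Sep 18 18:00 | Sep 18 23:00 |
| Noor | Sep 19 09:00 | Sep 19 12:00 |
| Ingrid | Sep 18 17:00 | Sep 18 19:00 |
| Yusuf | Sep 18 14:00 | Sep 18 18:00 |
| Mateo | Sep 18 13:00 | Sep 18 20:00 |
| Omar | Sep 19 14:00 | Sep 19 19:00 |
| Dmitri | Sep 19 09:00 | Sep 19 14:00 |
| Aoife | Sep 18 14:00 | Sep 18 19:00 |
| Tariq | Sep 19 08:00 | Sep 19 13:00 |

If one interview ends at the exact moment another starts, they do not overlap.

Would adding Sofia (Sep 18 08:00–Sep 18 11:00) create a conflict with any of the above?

Mateo: starts Sep 18 13:00 at or after Sofia ends Sep 18 11:00 → clear.
Yusuf: starts Sep 18 14:00 at or after Sofia ends Sep 18 11:00 → clear.
Aoife: starts Sep 18 14:00 at or after Sofia ends Sep 18 11:00 → clear.
Ingrid: starts Sep 18 17:00 at or after Sofia ends Sep 18 11:00 → clear.
Rohan: starts Sep 18 18:00 at or after Sofia ends Sep 18 11:00 → clear.
Tariq: starts Sep 19 08:00 at or after Sofia ends Sep 18 11:00 → clear.
Dmitri: starts Sep 19 09:00 at or after Sofia ends Sep 18 11:00 → clear.
Noor: starts Sep 19 09:00 at or after Sofia ends Sep 18 11:00 → clear.
Omar: starts Sep 19 14:00 at or after Sofia ends Sep 18 11:00 → clear.

No — it doesn't clash with anything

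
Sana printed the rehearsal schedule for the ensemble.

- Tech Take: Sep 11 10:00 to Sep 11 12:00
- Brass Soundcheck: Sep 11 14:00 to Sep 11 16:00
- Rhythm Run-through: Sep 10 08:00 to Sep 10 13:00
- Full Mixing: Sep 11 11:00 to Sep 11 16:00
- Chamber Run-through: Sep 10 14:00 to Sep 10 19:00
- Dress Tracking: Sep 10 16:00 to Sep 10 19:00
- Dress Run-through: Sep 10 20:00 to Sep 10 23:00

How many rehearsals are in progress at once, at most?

Sort all start/end points and keep a running count:
Sep 10 08:00 start Rhythm Run-through → 1
Sep 10 13:00 end Rhythm Run-through → 0
Sep 10 14:00 start Chamber Run-through → 1
Sep 10 16:00 start Dress Tracking → 2
Sep 10 19:00 end Chamber Run-through → 1
Sep 10 19:00 end Dress Tracking → 0
Sep 10 20:00 start Dress Run-through → 1
Sep 10 23:00 end Dress Run-through → 0
Sep 11 10:00 start Tech Take → 1
Sep 11 11:00 start Full Mixing → 2
Sep 11 12:00 end Tech Take → 1
Sep 11 14:00 start Brass Soundcheck → 2
Sep 11 16:00 end Brass Soundcheck → 1
Sep 11 16:00 end Full Mixing → 0
Peak is 2, at Sep 10 16:00 (Chamber Run-through, Dress Tracking).

2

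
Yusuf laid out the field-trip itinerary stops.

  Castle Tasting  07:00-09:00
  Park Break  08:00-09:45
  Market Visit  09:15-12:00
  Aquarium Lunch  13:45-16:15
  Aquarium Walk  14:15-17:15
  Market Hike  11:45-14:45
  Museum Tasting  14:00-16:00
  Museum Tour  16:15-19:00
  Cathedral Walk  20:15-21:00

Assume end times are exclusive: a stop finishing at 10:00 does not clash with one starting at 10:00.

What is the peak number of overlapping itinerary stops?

4

Walk through starts and ends in time order (an end at T is processed before a start at T):
07:00 start Castle Tasting → 1
08:00 start Park Break → 2
09:00 end Castle Tasting → 1
09:15 start Market Visit → 2
09:45 end Park Break → 1
11:45 start Market Hike → 2
12:00 end Market Visit → 1
13:45 start Aquarium Lunch → 2
14:00 start Museum Tasting → 3
14:15 start Aquarium Walk → 4
14:45 end Market Hike → 3
16:00 end Museum Tasting → 2
16:15 end Aquarium Lunch → 1
16:15 start Museum Tour → 2
17:15 end Aquarium Walk → 1
19:00 end Museum Tour → 0
20:15 start Cathedral Walk → 1
21:00 end Cathedral Walk → 0
Peak is 4, at 14:15 (Aquarium Lunch, Aquarium Walk, Market Hike, Museum Tasting).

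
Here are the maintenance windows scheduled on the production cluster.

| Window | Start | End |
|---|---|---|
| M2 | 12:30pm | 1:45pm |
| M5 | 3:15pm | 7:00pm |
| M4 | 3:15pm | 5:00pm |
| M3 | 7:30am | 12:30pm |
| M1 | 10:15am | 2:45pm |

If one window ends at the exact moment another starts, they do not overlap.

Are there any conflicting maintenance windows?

Yes

Two intervals overlap when each starts before the other ends.
Sorted by start: M3, M1, M2, M4, M5.
M1 starts before M3 ends → M3 and M1 overlap.
That's a conflict, so the schedule is not conflict-free.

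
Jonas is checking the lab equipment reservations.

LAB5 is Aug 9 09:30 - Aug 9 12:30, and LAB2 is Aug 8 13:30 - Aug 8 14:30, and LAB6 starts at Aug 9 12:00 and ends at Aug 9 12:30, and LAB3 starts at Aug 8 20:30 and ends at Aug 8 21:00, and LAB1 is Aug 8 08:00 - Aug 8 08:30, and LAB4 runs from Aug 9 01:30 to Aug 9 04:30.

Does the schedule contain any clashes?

Sorted by start: LAB1, LAB2, LAB3, LAB4, LAB5, LAB6.
LAB2 starts after LAB1 ends, so LAB1 has no further overlaps.
LAB3 starts after LAB2 ends, so LAB2 has no further overlaps.
LAB4 starts after LAB3 ends, so LAB3 has no further overlaps.
LAB5 starts after LAB4 ends, so LAB4 has no further overlaps.
LAB6 starts before LAB5 ends → LAB5 and LAB6 overlap.
That's a conflict, so the schedule is not conflict-free.

Yes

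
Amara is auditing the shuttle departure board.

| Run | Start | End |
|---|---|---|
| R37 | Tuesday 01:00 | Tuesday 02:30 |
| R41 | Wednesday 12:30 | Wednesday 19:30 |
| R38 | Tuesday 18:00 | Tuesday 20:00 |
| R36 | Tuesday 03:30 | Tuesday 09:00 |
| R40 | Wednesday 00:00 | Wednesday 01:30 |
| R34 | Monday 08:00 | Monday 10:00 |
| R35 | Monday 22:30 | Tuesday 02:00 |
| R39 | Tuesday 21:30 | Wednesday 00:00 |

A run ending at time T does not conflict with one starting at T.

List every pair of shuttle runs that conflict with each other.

R35 & R37

Sorted by start: R34, R35, R37, R36, R38, R39, R40, R41.
R35 starts after R34 ends, so nothing later overlaps R34 either.
R37 starts before R35 ends → R35 and R37 overlap.
R36 starts after R35 ends, so nothing later overlaps R35 either.
R36 starts after R37 ends, so nothing later overlaps R37 either.
R38 starts after R36 ends, so nothing later overlaps R36 either.
R39 starts after R38 ends, so nothing later overlaps R38 either.
R40 starts exactly when R39 ends (back-to-back, no overlap), so nothing later overlaps R39 either.
R41 starts after R40 ends.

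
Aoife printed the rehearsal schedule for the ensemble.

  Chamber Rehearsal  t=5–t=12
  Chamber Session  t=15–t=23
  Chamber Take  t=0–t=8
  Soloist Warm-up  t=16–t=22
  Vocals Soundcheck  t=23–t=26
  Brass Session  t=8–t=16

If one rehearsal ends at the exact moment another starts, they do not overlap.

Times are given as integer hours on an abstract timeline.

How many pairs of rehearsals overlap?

Sorted by start: Chamber Take, Chamber Rehearsal, Brass Session, Chamber Session, Soloist Warm-up, Vocals Soundcheck.
Chamber Rehearsal starts before Chamber Take ends → Chamber Take and Chamber Rehearsal overlap.
Brass Session starts exactly when Chamber Take ends (back-to-back, no overlap); Chamber Take is clear from here.
Brass Session starts before Chamber Rehearsal ends → Chamber Rehearsal and Brass Session overlap.
Chamber Session starts after Chamber Rehearsal ends; Chamber Rehearsal is clear from here.
Chamber Session starts before Brass Session ends → Brass Session and Chamber Session overlap.
Soloist Warm-up starts exactly when Brass Session ends (back-to-back, no overlap); Brass Session is clear from here.
Soloist Warm-up starts before Chamber Session ends → Chamber Session and Soloist Warm-up overlap.
Vocals Soundcheck starts exactly when Chamber Session ends (back-to-back, no overlap).
Vocals Soundcheck starts after Soloist Warm-up ends.
Overlapping pairs: Brass Session & Chamber Rehearsal, Brass Session & Chamber Session, Chamber Rehearsal & Chamber Take, Chamber Session & Soloist Warm-up — 4 in total.

4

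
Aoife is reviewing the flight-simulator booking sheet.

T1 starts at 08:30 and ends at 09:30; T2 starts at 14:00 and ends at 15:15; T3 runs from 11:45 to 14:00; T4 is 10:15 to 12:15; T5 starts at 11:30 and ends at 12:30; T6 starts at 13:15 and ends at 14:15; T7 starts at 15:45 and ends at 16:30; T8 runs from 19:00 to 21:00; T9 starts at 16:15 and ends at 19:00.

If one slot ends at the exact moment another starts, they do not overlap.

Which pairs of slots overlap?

Sorted by start: T1, T4, T5, T3, T6, T2, T7, T9, T8.
T4 starts after T1 ends, so nothing later overlaps T1 either.
T5 starts before T4 ends → T4 and T5 overlap.
T3 starts before T4 ends → T4 and T3 overlap.
T6 starts after T4 ends, so nothing later overlaps T4 either.
T3 starts before T5 ends → T5 and T3 overlap.
T6 starts after T5 ends, so nothing later overlaps T5 either.
T6 starts before T3 ends → T3 and T6 overlap.
T2 starts exactly when T3 ends (back-to-back, no overlap), so nothing later overlaps T3 either.
T2 starts before T6 ends → T6 and T2 overlap.
T7 starts after T6 ends, so nothing later overlaps T6 either.
T7 starts after T2 ends, so nothing later overlaps T2 either.
T9 starts before T7 ends → T7 and T9 overlap.
T8 starts after T7 ends.
T8 starts exactly when T9 ends (back-to-back, no overlap).

T2 & T6, T3 & T4, T3 & T5, T3 & T6, T4 & T5, T7 & T9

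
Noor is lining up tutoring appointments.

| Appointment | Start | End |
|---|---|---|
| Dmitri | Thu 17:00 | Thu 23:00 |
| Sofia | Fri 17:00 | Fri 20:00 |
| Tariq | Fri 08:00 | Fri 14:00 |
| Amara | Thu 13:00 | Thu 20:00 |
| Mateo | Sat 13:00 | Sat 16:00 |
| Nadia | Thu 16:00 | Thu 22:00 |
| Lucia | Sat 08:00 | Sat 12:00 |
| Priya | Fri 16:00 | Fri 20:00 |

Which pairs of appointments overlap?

Sorted by start: Amara, Nadia, Dmitri, Tariq, Priya, Sofia, Lucia, Mateo.
Nadia starts before Amara ends → Amara and Nadia overlap.
Dmitri starts before Amara ends → Amara and Dmitri overlap.
Tariq starts after Amara ends — done with Amara.
Dmitri starts before Nadia ends → Nadia and Dmitri overlap.
Tariq starts after Nadia ends — done with Nadia.
Tariq starts after Dmitri ends — done with Dmitri.
Priya starts after Tariq ends — done with Tariq.
Sofia starts before Priya ends → Priya and Sofia overlap.
Lucia starts after Priya ends — done with Priya.
Lucia starts after Sofia ends — done with Sofia.
Mateo starts after Lucia ends.

Amara & Dmitri, Amara & Nadia, Dmitri & Nadia, Priya & Sofia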